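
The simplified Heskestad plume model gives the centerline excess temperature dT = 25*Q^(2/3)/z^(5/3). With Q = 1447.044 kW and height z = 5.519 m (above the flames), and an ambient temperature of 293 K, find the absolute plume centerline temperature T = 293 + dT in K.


Q^(2/3) = 127.93
z^(5/3) = 17.236
dT = 25 * 127.93 / 17.236 = 185.56 K
T = 293 + 185.56 = 478.56 K

478.56 K


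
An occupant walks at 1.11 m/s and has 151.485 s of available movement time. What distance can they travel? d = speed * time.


d = 1.11 * 151.485 = 168.15 m

168.15 m


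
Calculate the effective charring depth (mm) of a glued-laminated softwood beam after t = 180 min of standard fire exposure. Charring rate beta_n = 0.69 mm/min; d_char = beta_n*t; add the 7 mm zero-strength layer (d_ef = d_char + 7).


d_char = 0.69 * 180 = 124.2 mm
d_ef = 124.2 + 1.0*7 = 131.2 mm

131.2 mm


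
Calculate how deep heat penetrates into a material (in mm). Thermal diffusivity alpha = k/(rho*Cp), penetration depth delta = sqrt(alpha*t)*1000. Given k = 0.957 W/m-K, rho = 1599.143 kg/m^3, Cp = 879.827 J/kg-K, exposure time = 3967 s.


alpha = 0.957 / (1599.143 * 879.827) = 6.8019e-07 m^2/s
alpha * t = 0.0026983
delta = sqrt(0.0026983) * 1000 = 51.945 mm

51.945 mm


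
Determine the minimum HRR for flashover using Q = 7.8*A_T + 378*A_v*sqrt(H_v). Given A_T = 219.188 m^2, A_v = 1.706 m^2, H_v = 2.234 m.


7.8*A_T = 1709.7
sqrt(H_v) = 1.4947
378*A_v*sqrt(H_v) = 963.86
Q = 1709.7 + 963.86 = 2673.5 kW

2673.5 kW


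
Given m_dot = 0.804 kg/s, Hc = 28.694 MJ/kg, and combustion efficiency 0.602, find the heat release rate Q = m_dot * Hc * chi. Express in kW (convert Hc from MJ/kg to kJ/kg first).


Hc = 28.694 MJ/kg = 28.694 * 1000 kJ/kg = 28694 kJ/kg
Q = 0.804 kg/s * 28694 kJ/kg * 0.602 = 13888 kW

13888 kW


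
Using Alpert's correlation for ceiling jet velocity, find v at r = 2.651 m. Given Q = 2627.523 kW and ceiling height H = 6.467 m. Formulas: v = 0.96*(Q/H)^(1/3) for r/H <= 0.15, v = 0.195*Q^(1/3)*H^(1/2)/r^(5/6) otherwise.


r/H = 2.651 / 6.467 = 0.40993
r/H > 0.15, so v = 0.195*Q^(1/3)*H^(1/2)/r^(5/6)
Q^(1/3) = 13.799
H^(1/2) = 2.5430
r^(5/6) = 2.2534
v = 0.195 * 13.799 * 2.5430 / 2.2534 = 3.0366 m/s

3.0366 m/s


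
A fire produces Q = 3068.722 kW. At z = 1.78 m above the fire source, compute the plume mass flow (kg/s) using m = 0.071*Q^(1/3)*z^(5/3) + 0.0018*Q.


Q^(1/3) = 14.532
z^(5/3) = 2.6144
First term = 0.071 * 14.532 * 2.6144 = 2.6974
Second term = 0.0018 * 3068.722 = 5.5237
m = 8.2211 kg/s

8.2211 kg/s


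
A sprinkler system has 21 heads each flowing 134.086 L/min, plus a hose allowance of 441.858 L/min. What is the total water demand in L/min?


Sprinkler demand = 21 * 134.086 = 2815.806 L/min
Total = 2815.806 + 441.858 = 3257.664 L/min

3257.664 L/min


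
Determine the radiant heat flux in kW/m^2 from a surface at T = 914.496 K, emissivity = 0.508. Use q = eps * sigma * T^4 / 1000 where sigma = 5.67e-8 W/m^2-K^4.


T^4 = 6.9940e+11
q = 0.508 * 5.67e-8 * 6.9940e+11 / 1000 = 20.145 kW/m^2

20.145 kW/m^2


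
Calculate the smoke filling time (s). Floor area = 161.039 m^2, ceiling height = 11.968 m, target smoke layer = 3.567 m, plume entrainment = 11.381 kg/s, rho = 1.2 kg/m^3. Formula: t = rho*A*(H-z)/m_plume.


H - z = 8.401 m
t = 1.2 * 161.039 * 8.401 / 11.381 = 142.65 s

142.65 s


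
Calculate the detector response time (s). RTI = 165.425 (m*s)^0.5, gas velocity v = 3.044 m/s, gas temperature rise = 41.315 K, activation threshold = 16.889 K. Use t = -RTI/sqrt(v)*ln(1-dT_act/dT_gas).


dT_act/dT_gas = 0.40879
ln(1 - 0.40879) = -0.52558
t = -165.425 / sqrt(3.044) * -0.52558 = 49.833 s

49.833 s


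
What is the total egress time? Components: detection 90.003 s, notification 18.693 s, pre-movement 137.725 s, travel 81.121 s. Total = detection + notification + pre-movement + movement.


Total = 90.003 + 18.693 + 137.725 + 81.121 = 327.542 s

327.542 s


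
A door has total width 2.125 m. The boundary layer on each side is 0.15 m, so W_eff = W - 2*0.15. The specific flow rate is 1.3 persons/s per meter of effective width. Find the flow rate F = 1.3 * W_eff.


W_eff = 2.125 - 0.30 = 1.825 m
F = 1.3 * 1.825 = 2.3725 persons/s

2.3725 persons/s


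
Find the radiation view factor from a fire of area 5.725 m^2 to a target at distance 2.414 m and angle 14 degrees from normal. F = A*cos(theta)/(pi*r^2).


cos(14 deg) = 0.97030
pi*r^2 = 18.307
F = 5.725 * 0.97030 / 18.307 = 0.30343

0.30343


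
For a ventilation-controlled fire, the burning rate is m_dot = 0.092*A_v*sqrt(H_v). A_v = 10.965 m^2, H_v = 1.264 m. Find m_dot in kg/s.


sqrt(H_v) = 1.1243
m_dot = 0.092 * 10.965 * 1.1243 = 1.1341 kg/s

1.1341 kg/s


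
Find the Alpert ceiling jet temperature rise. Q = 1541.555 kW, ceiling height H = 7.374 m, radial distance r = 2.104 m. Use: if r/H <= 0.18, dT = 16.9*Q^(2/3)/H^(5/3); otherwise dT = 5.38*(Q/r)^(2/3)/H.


r/H = 2.104 / 7.374 = 0.28533
r/H > 0.18, so dT = 5.38*(Q/r)^(2/3)/H
Q/r = 732.68
(Q/r)^(2/3) = 81.272
dT = 5.38 * 81.272 / 7.374 = 59.295 K

59.295 K


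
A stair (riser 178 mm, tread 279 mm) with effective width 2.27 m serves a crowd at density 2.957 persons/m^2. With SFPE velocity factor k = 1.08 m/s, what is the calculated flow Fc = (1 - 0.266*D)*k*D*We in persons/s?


1 - 0.266*D = 1 - 0.266*2.957 = 0.21344
Fs = 0.21344 * 1.08 * 2.957 = 0.68163 persons/(s*m)
Fc = 0.68163 * 2.27 = 1.5473 persons/s

1.5473 persons/s


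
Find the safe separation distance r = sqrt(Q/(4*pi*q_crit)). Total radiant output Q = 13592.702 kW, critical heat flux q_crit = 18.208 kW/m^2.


4*pi*q_crit = 228.81
Q/(4*pi*q_crit) = 59.406
r = sqrt(59.406) = 7.7076 m

7.7076 m


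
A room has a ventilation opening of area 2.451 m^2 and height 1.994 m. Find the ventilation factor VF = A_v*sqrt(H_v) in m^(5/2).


sqrt(H_v) = 1.4121
VF = 2.451 * 1.4121 = 3.4610 m^(5/2)

3.4610 m^(5/2)


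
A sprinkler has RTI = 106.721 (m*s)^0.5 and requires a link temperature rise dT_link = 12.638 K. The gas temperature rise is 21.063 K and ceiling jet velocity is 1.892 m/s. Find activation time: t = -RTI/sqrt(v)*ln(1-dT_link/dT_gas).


dT_link/dT_gas = 0.60001
ln(1 - 0.60001) = -0.91631
t = -106.721 / sqrt(1.892) * -0.91631 = 71.094 s

71.094 s


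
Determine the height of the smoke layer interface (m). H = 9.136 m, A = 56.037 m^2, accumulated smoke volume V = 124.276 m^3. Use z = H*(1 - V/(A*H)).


V/(A*H) = 0.24275
1 - 0.24275 = 0.75725
z = 9.136 * 0.75725 = 6.9183 m

6.9183 m


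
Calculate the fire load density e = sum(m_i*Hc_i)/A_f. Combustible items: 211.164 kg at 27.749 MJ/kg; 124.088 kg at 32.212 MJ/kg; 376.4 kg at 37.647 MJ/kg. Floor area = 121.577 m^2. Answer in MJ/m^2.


Total energy = 211.164*27.749 + 124.088*32.212 + 376.4*37.647
= 5859.590 + 3997.123 + 14170.33
= 24027.04 MJ
e = 24027.04 / 121.577 = 197.63 MJ/m^2

197.63 MJ/m^2


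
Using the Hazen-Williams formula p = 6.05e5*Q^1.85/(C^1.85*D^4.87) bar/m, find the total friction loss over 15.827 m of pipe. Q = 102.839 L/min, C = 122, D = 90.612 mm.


Q^1.85 = 5278.3
C^1.85 = 7240.5
D^4.87 = 3.4001e+09
p/m = 0.00012971 bar/m
p_total = 0.00012971 * 15.827 = 0.0020530 bar

0.0020530 bar


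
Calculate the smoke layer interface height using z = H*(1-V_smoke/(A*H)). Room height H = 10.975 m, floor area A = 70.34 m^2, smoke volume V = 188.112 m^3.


V/(A*H) = 0.24367
1 - 0.24367 = 0.75633
z = 10.975 * 0.75633 = 8.3007 m

8.3007 m


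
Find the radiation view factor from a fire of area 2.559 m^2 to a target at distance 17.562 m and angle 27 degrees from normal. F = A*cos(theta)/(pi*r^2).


cos(27 deg) = 0.89101
pi*r^2 = 968.94
F = 2.559 * 0.89101 / 968.94 = 0.0023532

0.0023532


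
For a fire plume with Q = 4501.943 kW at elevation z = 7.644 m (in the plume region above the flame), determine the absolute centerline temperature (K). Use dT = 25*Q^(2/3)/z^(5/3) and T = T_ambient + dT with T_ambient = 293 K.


Q^(2/3) = 272.65
z^(5/3) = 29.662
dT = 25 * 272.65 / 29.662 = 229.79 K
T = 293 + 229.79 = 522.79 K

522.79 K


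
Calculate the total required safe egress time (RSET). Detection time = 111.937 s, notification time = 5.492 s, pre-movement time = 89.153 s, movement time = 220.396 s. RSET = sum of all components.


Total = 111.937 + 5.492 + 89.153 + 220.396 = 426.978 s

426.978 s


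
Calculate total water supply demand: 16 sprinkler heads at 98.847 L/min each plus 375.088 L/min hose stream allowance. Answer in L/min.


Sprinkler demand = 16 * 98.847 = 1581.552 L/min
Total = 1581.552 + 375.088 = 1956.64 L/min

1956.64 L/min


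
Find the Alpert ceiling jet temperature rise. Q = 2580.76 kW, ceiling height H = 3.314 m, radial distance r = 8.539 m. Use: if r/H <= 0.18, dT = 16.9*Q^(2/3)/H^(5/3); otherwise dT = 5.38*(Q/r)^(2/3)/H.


r/H = 8.539 / 3.314 = 2.5766
r/H > 0.18, so dT = 5.38*(Q/r)^(2/3)/H
Q/r = 302.23
(Q/r)^(2/3) = 45.036
dT = 5.38 * 45.036 / 3.314 = 73.112 K

73.112 K


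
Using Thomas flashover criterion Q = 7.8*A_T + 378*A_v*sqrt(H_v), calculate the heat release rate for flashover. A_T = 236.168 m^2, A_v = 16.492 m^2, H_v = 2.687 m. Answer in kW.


7.8*A_T = 1842.1
sqrt(H_v) = 1.6392
378*A_v*sqrt(H_v) = 10219
Q = 1842.1 + 10219 = 12061 kW

12061 kW


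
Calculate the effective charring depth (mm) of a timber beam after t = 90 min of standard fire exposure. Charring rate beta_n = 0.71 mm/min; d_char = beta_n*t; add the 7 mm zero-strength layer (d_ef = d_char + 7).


d_char = 0.71 * 90 = 63.9 mm
d_ef = 63.9 + 1.0*7 = 70.9 mm

70.9 mm


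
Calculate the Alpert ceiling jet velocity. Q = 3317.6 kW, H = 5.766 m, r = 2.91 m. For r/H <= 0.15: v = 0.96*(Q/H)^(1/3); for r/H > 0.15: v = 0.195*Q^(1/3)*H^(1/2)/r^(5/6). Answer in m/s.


r/H = 2.91 / 5.766 = 0.50468
r/H > 0.15, so v = 0.195*Q^(1/3)*H^(1/2)/r^(5/6)
Q^(1/3) = 14.914
H^(1/2) = 2.4012
r^(5/6) = 2.4354
v = 0.195 * 14.914 * 2.4012 / 2.4354 = 2.8675 m/s

2.8675 m/s


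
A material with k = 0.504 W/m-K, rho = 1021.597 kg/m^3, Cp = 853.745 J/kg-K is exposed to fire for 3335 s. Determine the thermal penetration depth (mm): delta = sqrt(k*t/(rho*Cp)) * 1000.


alpha = 0.504 / (1021.597 * 853.745) = 5.7786e-07 m^2/s
alpha * t = 0.0019272
delta = sqrt(0.0019272) * 1000 = 43.899 mm

43.899 mm


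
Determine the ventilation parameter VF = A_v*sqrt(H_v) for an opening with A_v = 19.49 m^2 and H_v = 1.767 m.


sqrt(H_v) = 1.3293
VF = 19.49 * 1.3293 = 25.908 m^(5/2)

25.908 m^(5/2)


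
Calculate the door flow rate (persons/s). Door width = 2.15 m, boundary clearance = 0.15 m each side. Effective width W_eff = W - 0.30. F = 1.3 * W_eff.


W_eff = 2.15 - 0.30 = 1.85 m
F = 1.3 * 1.85 = 2.405 persons/s

2.405 persons/s


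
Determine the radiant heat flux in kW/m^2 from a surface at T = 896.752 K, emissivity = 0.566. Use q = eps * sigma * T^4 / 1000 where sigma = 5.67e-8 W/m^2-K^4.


T^4 = 6.4668e+11
q = 0.566 * 5.67e-8 * 6.4668e+11 / 1000 = 20.753 kW/m^2

20.753 kW/m^2


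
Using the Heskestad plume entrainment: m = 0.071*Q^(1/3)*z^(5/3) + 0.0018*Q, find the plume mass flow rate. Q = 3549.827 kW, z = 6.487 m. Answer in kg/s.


Q^(1/3) = 15.255
z^(5/3) = 22.564
First term = 0.071 * 15.255 * 22.564 = 24.438
Second term = 0.0018 * 3549.827 = 6.3897
m = 30.828 kg/s

30.828 kg/s


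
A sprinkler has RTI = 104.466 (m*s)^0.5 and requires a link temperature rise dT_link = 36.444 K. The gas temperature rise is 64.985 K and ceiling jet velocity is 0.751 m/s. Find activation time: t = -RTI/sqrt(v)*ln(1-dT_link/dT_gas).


dT_link/dT_gas = 0.56081
ln(1 - 0.56081) = -0.82281
t = -104.466 / sqrt(0.751) * -0.82281 = 99.188 s

99.188 s


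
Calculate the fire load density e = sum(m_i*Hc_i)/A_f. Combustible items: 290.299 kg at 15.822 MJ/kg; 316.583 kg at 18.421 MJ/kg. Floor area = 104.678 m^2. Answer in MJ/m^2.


Total energy = 290.299*15.822 + 316.583*18.421
= 4593.111 + 5831.775
= 10424.89 MJ
e = 10424.89 / 104.678 = 99.590 MJ/m^2

99.590 MJ/m^2


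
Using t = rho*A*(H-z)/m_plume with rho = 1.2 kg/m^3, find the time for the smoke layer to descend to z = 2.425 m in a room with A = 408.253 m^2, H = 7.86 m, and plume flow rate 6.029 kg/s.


H - z = 5.435 m
t = 1.2 * 408.253 * 5.435 / 6.029 = 441.64 s

441.64 s


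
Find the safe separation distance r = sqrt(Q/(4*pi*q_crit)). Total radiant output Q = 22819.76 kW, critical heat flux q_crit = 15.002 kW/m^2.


4*pi*q_crit = 188.52
Q/(4*pi*q_crit) = 121.05
r = sqrt(121.05) = 11.002 m

11.002 m


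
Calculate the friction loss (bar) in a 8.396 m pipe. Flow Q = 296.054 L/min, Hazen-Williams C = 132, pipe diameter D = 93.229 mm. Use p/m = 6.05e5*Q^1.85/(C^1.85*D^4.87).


Q^1.85 = 37328
C^1.85 = 8376.5
D^4.87 = 3.9058e+09
p/m = 0.00069027 bar/m
p_total = 0.00069027 * 8.396 = 0.0057955 bar

0.0057955 bar


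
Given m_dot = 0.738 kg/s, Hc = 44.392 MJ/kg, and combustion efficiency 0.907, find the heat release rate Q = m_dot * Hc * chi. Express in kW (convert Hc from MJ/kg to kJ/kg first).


Hc = 44.392 MJ/kg = 44.392 * 1000 kJ/kg = 44392 kJ/kg
Q = 0.738 kg/s * 44392 kJ/kg * 0.907 = 29714 kW

29714 kW


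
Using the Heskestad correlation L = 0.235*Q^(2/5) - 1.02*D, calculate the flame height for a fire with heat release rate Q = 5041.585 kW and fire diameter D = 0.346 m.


Q^(2/5) = 30.271
0.235 * Q^(2/5) = 7.1137
1.02 * D = 0.35292
L = 6.7608 m

6.7608 m


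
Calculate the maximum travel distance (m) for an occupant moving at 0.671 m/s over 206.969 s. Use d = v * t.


d = 0.671 * 206.969 = 138.88 m

138.88 m


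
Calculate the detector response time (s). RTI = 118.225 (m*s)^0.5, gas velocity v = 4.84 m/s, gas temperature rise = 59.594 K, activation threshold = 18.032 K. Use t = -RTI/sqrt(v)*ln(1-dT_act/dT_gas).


dT_act/dT_gas = 0.30258
ln(1 - 0.30258) = -0.36037
t = -118.225 / sqrt(4.84) * -0.36037 = 19.366 s

19.366 s


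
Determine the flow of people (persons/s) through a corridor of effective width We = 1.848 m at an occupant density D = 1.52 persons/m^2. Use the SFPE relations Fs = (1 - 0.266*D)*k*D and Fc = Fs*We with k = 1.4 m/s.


1 - 0.266*D = 1 - 0.266*1.52 = 0.59568
Fs = 0.59568 * 1.4 * 1.52 = 1.2676 persons/(s*m)
Fc = 1.2676 * 1.848 = 2.3425 persons/s

2.3425 persons/s


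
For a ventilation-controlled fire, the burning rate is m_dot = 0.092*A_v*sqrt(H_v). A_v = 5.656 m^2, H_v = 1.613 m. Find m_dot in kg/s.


sqrt(H_v) = 1.2700
m_dot = 0.092 * 5.656 * 1.2700 = 0.66087 kg/s

0.66087 kg/s


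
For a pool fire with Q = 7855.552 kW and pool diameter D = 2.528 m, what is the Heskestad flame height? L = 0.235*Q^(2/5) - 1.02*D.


Q^(2/5) = 36.147
0.235 * Q^(2/5) = 8.4945
1.02 * D = 2.5786
L = 5.9160 m

5.9160 m


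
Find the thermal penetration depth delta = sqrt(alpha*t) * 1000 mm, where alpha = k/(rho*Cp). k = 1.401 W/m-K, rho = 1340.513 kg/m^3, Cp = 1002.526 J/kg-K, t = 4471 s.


alpha = 1.401 / (1340.513 * 1002.526) = 1.0425e-06 m^2/s
alpha * t = 0.0046610
delta = sqrt(0.0046610) * 1000 = 68.271 mm

68.271 mm


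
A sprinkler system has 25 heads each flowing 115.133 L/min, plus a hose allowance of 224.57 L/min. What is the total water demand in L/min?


Sprinkler demand = 25 * 115.133 = 2878.325 L/min
Total = 2878.325 + 224.57 = 3102.895 L/min

3102.895 L/min


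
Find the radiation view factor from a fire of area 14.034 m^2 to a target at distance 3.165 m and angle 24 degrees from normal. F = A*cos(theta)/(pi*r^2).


cos(24 deg) = 0.91355
pi*r^2 = 31.470
F = 14.034 * 0.91355 / 31.470 = 0.40739

0.40739


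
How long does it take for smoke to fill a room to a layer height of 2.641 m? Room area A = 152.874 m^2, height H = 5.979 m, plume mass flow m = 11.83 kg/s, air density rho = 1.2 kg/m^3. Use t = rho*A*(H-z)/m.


H - z = 3.338 m
t = 1.2 * 152.874 * 3.338 / 11.83 = 51.763 s

51.763 s


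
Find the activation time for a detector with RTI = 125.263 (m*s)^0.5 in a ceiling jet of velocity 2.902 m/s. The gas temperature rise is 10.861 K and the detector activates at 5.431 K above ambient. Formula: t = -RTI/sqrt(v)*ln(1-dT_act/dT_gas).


dT_act/dT_gas = 0.50005
ln(1 - 0.50005) = -0.69324
t = -125.263 / sqrt(2.902) * -0.69324 = 50.975 s

50.975 s


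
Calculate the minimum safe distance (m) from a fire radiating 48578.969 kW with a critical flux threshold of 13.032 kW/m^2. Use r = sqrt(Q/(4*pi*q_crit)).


4*pi*q_crit = 163.76
Q/(4*pi*q_crit) = 296.64
r = sqrt(296.64) = 17.223 m

17.223 m


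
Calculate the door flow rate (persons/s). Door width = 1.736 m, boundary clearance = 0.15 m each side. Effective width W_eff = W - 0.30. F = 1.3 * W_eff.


W_eff = 1.736 - 0.30 = 1.436 m
F = 1.3 * 1.436 = 1.8668 persons/s

1.8668 persons/s


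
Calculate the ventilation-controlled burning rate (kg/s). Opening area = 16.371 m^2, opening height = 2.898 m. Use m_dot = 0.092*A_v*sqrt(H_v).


sqrt(H_v) = 1.7024
m_dot = 0.092 * 16.371 * 1.7024 = 2.5640 kg/s

2.5640 kg/s


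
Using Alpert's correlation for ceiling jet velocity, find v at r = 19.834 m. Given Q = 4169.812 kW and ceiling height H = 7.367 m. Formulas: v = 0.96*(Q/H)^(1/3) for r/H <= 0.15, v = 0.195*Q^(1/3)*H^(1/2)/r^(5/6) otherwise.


r/H = 19.834 / 7.367 = 2.6923
r/H > 0.15, so v = 0.195*Q^(1/3)*H^(1/2)/r^(5/6)
Q^(1/3) = 16.096
H^(1/2) = 2.7142
r^(5/6) = 12.055
v = 0.195 * 16.096 * 2.7142 / 12.055 = 0.70666 m/s

0.70666 m/s


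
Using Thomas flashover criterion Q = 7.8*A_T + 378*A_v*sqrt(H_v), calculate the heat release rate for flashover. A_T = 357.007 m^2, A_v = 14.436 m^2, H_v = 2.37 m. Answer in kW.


7.8*A_T = 2784.7
sqrt(H_v) = 1.5395
378*A_v*sqrt(H_v) = 8400.6
Q = 2784.7 + 8400.6 = 11185 kW

11185 kW


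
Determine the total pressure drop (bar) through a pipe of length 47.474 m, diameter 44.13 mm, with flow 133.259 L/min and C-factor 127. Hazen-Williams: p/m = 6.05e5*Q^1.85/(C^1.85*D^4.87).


Q^1.85 = 8524.9
C^1.85 = 7799.0
D^4.87 = 1.0229e+08
p/m = 0.0064648 bar/m
p_total = 0.0064648 * 47.474 = 0.30691 bar

0.30691 bar


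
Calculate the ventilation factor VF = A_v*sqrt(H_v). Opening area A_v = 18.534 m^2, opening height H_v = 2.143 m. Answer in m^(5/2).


sqrt(H_v) = 1.4639
VF = 18.534 * 1.4639 = 27.132 m^(5/2)

27.132 m^(5/2)


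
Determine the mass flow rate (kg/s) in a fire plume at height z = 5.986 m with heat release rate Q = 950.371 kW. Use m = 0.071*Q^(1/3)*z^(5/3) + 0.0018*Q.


Q^(1/3) = 9.8318
z^(5/3) = 19.735
First term = 0.071 * 9.8318 * 19.735 = 13.776
Second term = 0.0018 * 950.371 = 1.7107
m = 15.486 kg/s

15.486 kg/s


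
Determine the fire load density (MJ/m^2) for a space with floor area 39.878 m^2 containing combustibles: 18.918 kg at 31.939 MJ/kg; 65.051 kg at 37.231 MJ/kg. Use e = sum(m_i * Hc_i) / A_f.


Total energy = 18.918*31.939 + 65.051*37.231
= 604.2220 + 2421.914
= 3026.136 MJ
e = 3026.136 / 39.878 = 75.885 MJ/m^2

75.885 MJ/m^2


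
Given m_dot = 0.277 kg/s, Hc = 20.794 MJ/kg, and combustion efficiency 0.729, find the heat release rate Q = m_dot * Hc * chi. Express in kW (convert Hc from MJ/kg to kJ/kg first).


Hc = 20.794 MJ/kg = 20.794 * 1000 kJ/kg = 20794 kJ/kg
Q = 0.277 kg/s * 20794 kJ/kg * 0.729 = 4199.0 kW

4199.0 kW


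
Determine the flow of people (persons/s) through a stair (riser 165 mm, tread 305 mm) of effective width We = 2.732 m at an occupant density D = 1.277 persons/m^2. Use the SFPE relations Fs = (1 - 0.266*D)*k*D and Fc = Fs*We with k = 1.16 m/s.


1 - 0.266*D = 1 - 0.266*1.277 = 0.66032
Fs = 0.66032 * 1.16 * 1.277 = 0.97814 persons/(s*m)
Fc = 0.97814 * 2.732 = 2.6723 persons/s

2.6723 persons/s


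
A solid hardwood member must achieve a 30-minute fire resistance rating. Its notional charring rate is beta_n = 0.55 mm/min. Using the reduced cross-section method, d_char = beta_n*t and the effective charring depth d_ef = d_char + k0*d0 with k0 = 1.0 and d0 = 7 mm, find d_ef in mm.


d_char = 0.55 * 30 = 16.5 mm
d_ef = 16.5 + 1.0*7 = 23.5 mm

23.5 mm


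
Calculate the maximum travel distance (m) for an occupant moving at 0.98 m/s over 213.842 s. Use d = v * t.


d = 0.98 * 213.842 = 209.57 m

209.57 m


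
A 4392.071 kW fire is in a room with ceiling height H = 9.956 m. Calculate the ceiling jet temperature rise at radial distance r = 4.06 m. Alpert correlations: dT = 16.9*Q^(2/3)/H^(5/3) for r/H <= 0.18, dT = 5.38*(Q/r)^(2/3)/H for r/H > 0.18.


r/H = 4.06 / 9.956 = 0.40779
r/H > 0.18, so dT = 5.38*(Q/r)^(2/3)/H
Q/r = 1081.8
(Q/r)^(2/3) = 105.38
dT = 5.38 * 105.38 / 9.956 = 56.946 K

56.946 K


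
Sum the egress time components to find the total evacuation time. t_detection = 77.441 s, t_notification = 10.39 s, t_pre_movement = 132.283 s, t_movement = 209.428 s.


Total = 77.441 + 10.39 + 132.283 + 209.428 = 429.542 s

429.542 s


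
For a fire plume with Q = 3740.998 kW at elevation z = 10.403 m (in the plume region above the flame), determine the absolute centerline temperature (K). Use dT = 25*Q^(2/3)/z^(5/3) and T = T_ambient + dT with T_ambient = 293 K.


Q^(2/3) = 240.99
z^(5/3) = 49.575
dT = 25 * 240.99 / 49.575 = 121.53 K
T = 293 + 121.53 = 414.53 K

414.53 K


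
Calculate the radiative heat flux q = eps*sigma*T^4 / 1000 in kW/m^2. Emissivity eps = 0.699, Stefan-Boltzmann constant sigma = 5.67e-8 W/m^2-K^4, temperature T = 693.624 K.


T^4 = 2.3147e+11
q = 0.699 * 5.67e-8 * 2.3147e+11 / 1000 = 9.1740 kW/m^2

9.1740 kW/m^2


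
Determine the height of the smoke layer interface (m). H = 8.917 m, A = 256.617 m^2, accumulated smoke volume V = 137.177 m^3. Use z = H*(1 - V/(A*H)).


V/(A*H) = 0.059948
1 - 0.059948 = 0.94005
z = 8.917 * 0.94005 = 8.3824 m

8.3824 m


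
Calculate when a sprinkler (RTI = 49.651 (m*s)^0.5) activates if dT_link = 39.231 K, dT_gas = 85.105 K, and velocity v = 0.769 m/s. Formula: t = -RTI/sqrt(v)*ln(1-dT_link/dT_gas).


dT_link/dT_gas = 0.46097
ln(1 - 0.46097) = -0.61799
t = -49.651 / sqrt(0.769) * -0.61799 = 34.990 s

34.990 s


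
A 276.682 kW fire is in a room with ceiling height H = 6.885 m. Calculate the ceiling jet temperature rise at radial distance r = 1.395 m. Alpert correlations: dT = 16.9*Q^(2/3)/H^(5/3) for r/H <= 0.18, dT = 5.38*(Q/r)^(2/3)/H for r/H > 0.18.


r/H = 1.395 / 6.885 = 0.20261
r/H > 0.18, so dT = 5.38*(Q/r)^(2/3)/H
Q/r = 198.34
(Q/r)^(2/3) = 34.010
dT = 5.38 * 34.010 / 6.885 = 26.576 K

26.576 K


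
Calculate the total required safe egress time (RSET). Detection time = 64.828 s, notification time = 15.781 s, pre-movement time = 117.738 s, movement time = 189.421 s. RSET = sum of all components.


Total = 64.828 + 15.781 + 117.738 + 189.421 = 387.768 s

387.768 s


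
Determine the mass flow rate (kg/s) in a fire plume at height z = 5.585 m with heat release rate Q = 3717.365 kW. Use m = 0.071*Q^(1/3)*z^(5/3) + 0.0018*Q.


Q^(1/3) = 15.491
z^(5/3) = 17.581
First term = 0.071 * 15.491 * 17.581 = 19.336
Second term = 0.0018 * 3717.365 = 6.6913
m = 26.028 kg/s

26.028 kg/s


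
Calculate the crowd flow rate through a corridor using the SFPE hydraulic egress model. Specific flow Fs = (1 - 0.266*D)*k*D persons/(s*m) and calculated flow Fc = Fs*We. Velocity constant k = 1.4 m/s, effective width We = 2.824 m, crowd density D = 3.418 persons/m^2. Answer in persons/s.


1 - 0.266*D = 1 - 0.266*3.418 = 0.090812
Fs = 0.090812 * 1.4 * 3.418 = 0.43455 persons/(s*m)
Fc = 0.43455 * 2.824 = 1.2272 persons/s

1.2272 persons/s


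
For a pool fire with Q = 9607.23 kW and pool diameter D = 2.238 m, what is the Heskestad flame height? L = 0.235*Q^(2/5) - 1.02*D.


Q^(2/5) = 39.178
0.235 * Q^(2/5) = 9.2068
1.02 * D = 2.2828
L = 6.9240 m

6.9240 m


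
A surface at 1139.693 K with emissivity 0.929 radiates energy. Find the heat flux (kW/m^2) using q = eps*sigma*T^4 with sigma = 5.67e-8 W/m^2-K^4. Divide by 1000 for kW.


T^4 = 1.6871e+12
q = 0.929 * 5.67e-8 * 1.6871e+12 / 1000 = 88.869 kW/m^2

88.869 kW/m^2


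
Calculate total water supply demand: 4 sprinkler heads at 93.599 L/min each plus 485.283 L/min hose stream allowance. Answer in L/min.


Sprinkler demand = 4 * 93.599 = 374.396 L/min
Total = 374.396 + 485.283 = 859.679 L/min

859.679 L/min


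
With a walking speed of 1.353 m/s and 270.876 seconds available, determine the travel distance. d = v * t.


d = 1.353 * 270.876 = 366.50 m

366.50 m


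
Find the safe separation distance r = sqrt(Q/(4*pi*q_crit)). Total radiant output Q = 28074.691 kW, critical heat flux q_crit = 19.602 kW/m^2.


4*pi*q_crit = 246.33
Q/(4*pi*q_crit) = 113.97
r = sqrt(113.97) = 10.676 m

10.676 m


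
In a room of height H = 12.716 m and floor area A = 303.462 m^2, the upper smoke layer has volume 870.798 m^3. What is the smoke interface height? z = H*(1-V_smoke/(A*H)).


V/(A*H) = 0.22566
1 - 0.22566 = 0.77434
z = 12.716 * 0.77434 = 9.8465 m

9.8465 m


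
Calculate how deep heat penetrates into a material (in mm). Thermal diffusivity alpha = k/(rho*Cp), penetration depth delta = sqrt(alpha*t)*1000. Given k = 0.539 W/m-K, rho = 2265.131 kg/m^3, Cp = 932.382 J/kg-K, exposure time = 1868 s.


alpha = 0.539 / (2265.131 * 932.382) = 2.5521e-07 m^2/s
alpha * t = 0.00047674
delta = sqrt(0.00047674) * 1000 = 21.834 mm

21.834 mm


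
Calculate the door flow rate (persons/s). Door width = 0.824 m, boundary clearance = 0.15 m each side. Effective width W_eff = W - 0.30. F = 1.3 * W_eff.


W_eff = 0.824 - 0.30 = 0.524 m
F = 1.3 * 0.524 = 0.68120 persons/s

0.68120 persons/s


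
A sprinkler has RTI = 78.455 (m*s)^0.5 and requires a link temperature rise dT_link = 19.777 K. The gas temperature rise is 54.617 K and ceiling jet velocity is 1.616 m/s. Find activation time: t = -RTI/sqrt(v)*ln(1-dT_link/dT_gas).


dT_link/dT_gas = 0.36210
ln(1 - 0.36210) = -0.44958
t = -78.455 / sqrt(1.616) * -0.44958 = 27.746 s

27.746 s


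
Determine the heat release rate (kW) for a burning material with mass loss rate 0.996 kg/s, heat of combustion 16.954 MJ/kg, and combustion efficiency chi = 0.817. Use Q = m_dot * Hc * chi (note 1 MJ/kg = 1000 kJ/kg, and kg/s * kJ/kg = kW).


Hc = 16.954 MJ/kg = 16.954 * 1000 kJ/kg = 16954 kJ/kg
Q = 0.996 kg/s * 16954 kJ/kg * 0.817 = 13796 kW

13796 kW


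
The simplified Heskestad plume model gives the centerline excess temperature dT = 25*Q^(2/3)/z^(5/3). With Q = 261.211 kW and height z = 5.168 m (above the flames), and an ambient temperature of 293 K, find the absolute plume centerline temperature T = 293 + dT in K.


Q^(2/3) = 40.863
z^(5/3) = 15.448
dT = 25 * 40.863 / 15.448 = 66.130 K
T = 293 + 66.130 = 359.13 K

359.13 K


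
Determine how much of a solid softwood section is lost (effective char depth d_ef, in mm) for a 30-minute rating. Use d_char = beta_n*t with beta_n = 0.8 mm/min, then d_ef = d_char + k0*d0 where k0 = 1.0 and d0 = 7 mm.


d_char = 0.8 * 30 = 24 mm
d_ef = 24 + 1.0*7 = 31 mm

31 mm


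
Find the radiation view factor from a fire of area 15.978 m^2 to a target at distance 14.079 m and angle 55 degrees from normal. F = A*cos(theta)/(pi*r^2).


cos(55 deg) = 0.57358
pi*r^2 = 622.72
F = 15.978 * 0.57358 / 622.72 = 0.014717

0.014717


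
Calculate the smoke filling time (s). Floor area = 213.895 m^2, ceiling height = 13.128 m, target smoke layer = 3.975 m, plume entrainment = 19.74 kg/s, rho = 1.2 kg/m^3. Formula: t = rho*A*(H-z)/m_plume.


H - z = 9.153 m
t = 1.2 * 213.895 * 9.153 / 19.74 = 119.01 s

119.01 s


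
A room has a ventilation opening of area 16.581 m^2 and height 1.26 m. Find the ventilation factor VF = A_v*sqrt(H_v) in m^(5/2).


sqrt(H_v) = 1.1225
VF = 16.581 * 1.1225 = 18.612 m^(5/2)

18.612 m^(5/2)


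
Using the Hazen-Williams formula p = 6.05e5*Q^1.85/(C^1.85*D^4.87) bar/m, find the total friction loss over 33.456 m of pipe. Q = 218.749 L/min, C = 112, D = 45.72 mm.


Q^1.85 = 21326
C^1.85 = 6180.9
D^4.87 = 1.2154e+08
p/m = 0.017175 bar/m
p_total = 0.017175 * 33.456 = 0.57459 bar

0.57459 bar


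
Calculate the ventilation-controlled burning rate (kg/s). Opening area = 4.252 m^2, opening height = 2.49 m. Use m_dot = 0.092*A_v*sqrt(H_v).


sqrt(H_v) = 1.5780
m_dot = 0.092 * 4.252 * 1.5780 = 0.61728 kg/s

0.61728 kg/s


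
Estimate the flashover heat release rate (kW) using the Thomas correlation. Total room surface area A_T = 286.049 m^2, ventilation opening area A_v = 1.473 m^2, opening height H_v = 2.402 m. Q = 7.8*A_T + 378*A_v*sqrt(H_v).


7.8*A_T = 2231.2
sqrt(H_v) = 1.5498
378*A_v*sqrt(H_v) = 862.94
Q = 2231.2 + 862.94 = 3094.1 kW

3094.1 kW


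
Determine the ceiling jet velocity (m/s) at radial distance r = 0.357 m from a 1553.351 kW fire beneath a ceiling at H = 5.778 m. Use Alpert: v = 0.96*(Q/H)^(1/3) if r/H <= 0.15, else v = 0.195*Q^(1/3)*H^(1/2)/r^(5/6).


r/H = 0.357 / 5.778 = 0.061786
r/H <= 0.15, so v = 0.96*(Q/H)^(1/3)
Q/H = 268.84
(Q/H)^(1/3) = 6.4540
v = 0.96 * 6.4540 = 6.1959 m/s

6.1959 m/s


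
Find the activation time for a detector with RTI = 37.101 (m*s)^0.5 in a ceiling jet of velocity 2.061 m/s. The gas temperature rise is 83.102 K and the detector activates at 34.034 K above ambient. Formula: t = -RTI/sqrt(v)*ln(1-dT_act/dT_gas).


dT_act/dT_gas = 0.40954
ln(1 - 0.40954) = -0.52686
t = -37.101 / sqrt(2.061) * -0.52686 = 13.616 s

13.616 s


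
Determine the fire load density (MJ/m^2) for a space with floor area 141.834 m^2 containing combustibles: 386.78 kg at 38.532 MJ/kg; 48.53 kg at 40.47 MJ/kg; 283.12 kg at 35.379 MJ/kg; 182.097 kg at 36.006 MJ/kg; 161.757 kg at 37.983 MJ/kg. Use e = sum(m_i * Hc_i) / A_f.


Total energy = 386.78*38.532 + 48.53*40.47 + 283.12*35.379 + 182.097*36.006 + 161.757*37.983
= 14903.41 + 1964.009 + 10016.50 + 6556.585 + 6144.016
= 39584.52 MJ
e = 39584.52 / 141.834 = 279.09 MJ/m^2

279.09 MJ/m^2


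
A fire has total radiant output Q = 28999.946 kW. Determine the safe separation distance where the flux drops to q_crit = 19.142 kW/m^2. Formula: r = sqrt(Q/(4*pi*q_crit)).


4*pi*q_crit = 240.55
Q/(4*pi*q_crit) = 120.56
r = sqrt(120.56) = 10.980 m

10.980 m


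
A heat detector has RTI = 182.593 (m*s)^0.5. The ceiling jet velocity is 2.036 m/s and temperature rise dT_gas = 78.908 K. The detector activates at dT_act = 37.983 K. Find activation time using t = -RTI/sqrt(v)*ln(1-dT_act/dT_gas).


dT_act/dT_gas = 0.48136
ln(1 - 0.48136) = -0.65654
t = -182.593 / sqrt(2.036) * -0.65654 = 84.015 s

84.015 s


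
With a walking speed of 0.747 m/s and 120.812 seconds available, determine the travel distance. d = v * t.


d = 0.747 * 120.812 = 90.247 m

90.247 m


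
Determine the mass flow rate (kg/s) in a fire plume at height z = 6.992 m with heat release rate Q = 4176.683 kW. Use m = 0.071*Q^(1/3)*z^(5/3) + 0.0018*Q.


Q^(1/3) = 16.104
z^(5/3) = 25.566
First term = 0.071 * 16.104 * 25.566 = 29.233
Second term = 0.0018 * 4176.683 = 7.5180
m = 36.751 kg/s

36.751 kg/s


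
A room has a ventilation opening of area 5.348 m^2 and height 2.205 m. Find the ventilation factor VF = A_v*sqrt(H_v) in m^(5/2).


sqrt(H_v) = 1.4849
VF = 5.348 * 1.4849 = 7.9414 m^(5/2)

7.9414 m^(5/2)


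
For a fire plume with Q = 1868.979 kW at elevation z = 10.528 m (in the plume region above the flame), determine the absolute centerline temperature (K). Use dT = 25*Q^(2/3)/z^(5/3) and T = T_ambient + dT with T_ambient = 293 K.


Q^(2/3) = 151.73
z^(5/3) = 50.572
dT = 25 * 151.73 / 50.572 = 75.007 K
T = 293 + 75.007 = 368.01 K

368.01 K


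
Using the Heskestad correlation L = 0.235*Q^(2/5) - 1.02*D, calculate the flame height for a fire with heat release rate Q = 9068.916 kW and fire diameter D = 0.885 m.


Q^(2/5) = 38.284
0.235 * Q^(2/5) = 8.9968
1.02 * D = 0.90270
L = 8.0941 m

8.0941 m


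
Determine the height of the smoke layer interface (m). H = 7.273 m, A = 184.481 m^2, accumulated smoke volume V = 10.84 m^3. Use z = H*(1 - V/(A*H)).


V/(A*H) = 0.0080791
1 - 0.0080791 = 0.99192
z = 7.273 * 0.99192 = 7.2142 m

7.2142 m


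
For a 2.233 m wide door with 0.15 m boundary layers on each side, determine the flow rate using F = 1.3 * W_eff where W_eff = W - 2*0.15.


W_eff = 2.233 - 0.30 = 1.933 m
F = 1.3 * 1.933 = 2.5129 persons/s

2.5129 persons/s


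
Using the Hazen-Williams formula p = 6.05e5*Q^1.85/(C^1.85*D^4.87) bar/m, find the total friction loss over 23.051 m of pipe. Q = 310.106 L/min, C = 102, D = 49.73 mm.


Q^1.85 = 40672
C^1.85 = 5198.9
D^4.87 = 1.8303e+08
p/m = 0.025859 bar/m
p_total = 0.025859 * 23.051 = 0.59607 bar

0.59607 bar


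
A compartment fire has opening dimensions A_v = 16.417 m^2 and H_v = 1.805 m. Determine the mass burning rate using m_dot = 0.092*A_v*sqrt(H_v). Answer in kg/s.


sqrt(H_v) = 1.3435
m_dot = 0.092 * 16.417 * 1.3435 = 2.0292 kg/s

2.0292 kg/s


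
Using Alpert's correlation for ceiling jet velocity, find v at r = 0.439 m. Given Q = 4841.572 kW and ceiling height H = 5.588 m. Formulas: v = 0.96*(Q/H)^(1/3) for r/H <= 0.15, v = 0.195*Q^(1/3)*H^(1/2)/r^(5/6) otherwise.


r/H = 0.439 / 5.588 = 0.078561
r/H <= 0.15, so v = 0.96*(Q/H)^(1/3)
Q/H = 866.42
(Q/H)^(1/3) = 9.5333
v = 0.96 * 9.5333 = 9.1520 m/s

9.1520 m/s


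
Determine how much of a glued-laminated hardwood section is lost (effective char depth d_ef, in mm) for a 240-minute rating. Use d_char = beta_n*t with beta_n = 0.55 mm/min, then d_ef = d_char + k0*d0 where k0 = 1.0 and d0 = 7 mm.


d_char = 0.55 * 240 = 132 mm
d_ef = 132 + 1.0*7 = 139 mm

139 mm


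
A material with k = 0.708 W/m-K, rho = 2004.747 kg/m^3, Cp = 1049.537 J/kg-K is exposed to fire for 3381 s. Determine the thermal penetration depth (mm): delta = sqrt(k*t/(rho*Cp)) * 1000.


alpha = 0.708 / (2004.747 * 1049.537) = 3.3649e-07 m^2/s
alpha * t = 0.0011377
delta = sqrt(0.0011377) * 1000 = 33.730 mm

33.730 mm


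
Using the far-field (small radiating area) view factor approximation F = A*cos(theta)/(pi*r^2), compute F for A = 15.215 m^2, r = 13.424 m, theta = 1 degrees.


cos(1 deg) = 0.99985
pi*r^2 = 566.13
F = 15.215 * 0.99985 / 566.13 = 0.026872

0.026872


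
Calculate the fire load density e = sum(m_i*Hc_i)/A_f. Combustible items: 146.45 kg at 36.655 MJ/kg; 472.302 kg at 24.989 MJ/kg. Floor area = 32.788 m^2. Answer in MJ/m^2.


Total energy = 146.45*36.655 + 472.302*24.989
= 5368.125 + 11802.35
= 17170.48 MJ
e = 17170.48 / 32.788 = 523.68 MJ/m^2

523.68 MJ/m^2


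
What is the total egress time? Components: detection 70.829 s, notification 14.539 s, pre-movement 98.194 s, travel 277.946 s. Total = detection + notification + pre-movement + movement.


Total = 70.829 + 14.539 + 98.194 + 277.946 = 461.508 s

461.508 s


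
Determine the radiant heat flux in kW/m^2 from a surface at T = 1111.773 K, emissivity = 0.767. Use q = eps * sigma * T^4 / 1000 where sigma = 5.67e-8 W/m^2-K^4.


T^4 = 1.5278e+12
q = 0.767 * 5.67e-8 * 1.5278e+12 / 1000 = 66.442 kW/m^2

66.442 kW/m^2


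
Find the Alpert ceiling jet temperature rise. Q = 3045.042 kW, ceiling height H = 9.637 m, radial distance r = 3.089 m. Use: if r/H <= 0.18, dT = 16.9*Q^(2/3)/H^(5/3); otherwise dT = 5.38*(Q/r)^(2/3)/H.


r/H = 3.089 / 9.637 = 0.32054
r/H > 0.18, so dT = 5.38*(Q/r)^(2/3)/H
Q/r = 985.77
(Q/r)^(2/3) = 99.049
dT = 5.38 * 99.049 / 9.637 = 55.296 K

55.296 K


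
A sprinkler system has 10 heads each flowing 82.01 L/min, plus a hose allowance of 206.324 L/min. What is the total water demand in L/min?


Sprinkler demand = 10 * 82.01 = 820.1 L/min
Total = 820.1 + 206.324 = 1026.424 L/min

1026.424 L/min


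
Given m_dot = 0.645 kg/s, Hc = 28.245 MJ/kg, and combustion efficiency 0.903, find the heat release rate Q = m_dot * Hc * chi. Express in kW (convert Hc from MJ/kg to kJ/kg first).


Hc = 28.245 MJ/kg = 28.245 * 1000 kJ/kg = 28245 kJ/kg
Q = 0.645 kg/s * 28245 kJ/kg * 0.903 = 16451 kW

16451 kW


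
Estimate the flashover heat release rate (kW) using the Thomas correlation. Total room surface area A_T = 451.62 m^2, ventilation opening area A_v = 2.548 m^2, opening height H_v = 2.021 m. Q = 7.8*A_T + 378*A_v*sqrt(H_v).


7.8*A_T = 3522.636
sqrt(H_v) = 1.4216
378*A_v*sqrt(H_v) = 1369.2
Q = 3522.636 + 1369.2 = 4891.9 kW

4891.9 kW


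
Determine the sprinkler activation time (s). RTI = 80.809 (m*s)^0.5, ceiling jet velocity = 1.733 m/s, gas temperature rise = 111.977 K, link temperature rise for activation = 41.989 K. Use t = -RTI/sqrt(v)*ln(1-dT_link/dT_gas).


dT_link/dT_gas = 0.37498
ln(1 - 0.37498) = -0.46997
t = -80.809 / sqrt(1.733) * -0.46997 = 28.849 s

28.849 s


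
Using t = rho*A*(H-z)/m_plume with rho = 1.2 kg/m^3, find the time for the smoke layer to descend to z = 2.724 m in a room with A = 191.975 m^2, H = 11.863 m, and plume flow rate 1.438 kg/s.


H - z = 9.139 m
t = 1.2 * 191.975 * 9.139 / 1.438 = 1464.1 s

1464.1 s


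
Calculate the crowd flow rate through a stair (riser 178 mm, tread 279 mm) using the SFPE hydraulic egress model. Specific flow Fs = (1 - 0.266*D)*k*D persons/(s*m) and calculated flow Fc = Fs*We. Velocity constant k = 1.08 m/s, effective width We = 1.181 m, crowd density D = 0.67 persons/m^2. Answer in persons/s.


1 - 0.266*D = 1 - 0.266*0.67 = 0.82178
Fs = 0.82178 * 1.08 * 0.67 = 0.59464 persons/(s*m)
Fc = 0.59464 * 1.181 = 0.70227 persons/s

0.70227 persons/s


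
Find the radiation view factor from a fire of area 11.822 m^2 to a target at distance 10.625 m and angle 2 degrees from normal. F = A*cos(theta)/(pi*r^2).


cos(2 deg) = 0.99939
pi*r^2 = 354.66
F = 11.822 * 0.99939 / 354.66 = 0.033313

0.033313


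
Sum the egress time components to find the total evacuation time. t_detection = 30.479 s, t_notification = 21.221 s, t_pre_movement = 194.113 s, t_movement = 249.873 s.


Total = 30.479 + 21.221 + 194.113 + 249.873 = 495.686 s

495.686 s


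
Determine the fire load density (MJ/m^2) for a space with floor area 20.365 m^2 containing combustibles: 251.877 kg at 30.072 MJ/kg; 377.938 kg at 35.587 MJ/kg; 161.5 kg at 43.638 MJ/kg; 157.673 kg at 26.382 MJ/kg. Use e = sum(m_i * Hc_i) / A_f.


Total energy = 251.877*30.072 + 377.938*35.587 + 161.5*43.638 + 157.673*26.382
= 7574.445 + 13449.68 + 7047.537 + 4159.729
= 32231.39 MJ
e = 32231.39 / 20.365 = 1582.7 MJ/m^2

1582.7 MJ/m^2


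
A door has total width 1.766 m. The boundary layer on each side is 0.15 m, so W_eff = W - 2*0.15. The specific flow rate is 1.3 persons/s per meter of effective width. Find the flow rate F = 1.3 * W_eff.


W_eff = 1.766 - 0.30 = 1.466 m
F = 1.3 * 1.466 = 1.9058 persons/s

1.9058 persons/s


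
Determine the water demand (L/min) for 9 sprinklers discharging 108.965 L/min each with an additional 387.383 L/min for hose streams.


Sprinkler demand = 9 * 108.965 = 980.685 L/min
Total = 980.685 + 387.383 = 1368.068 L/min

1368.068 L/min


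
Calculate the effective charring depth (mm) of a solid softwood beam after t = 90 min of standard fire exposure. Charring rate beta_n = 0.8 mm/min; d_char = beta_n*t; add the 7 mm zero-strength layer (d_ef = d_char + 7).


d_char = 0.8 * 90 = 72 mm
d_ef = 72 + 1.0*7 = 79 mm

79 mm


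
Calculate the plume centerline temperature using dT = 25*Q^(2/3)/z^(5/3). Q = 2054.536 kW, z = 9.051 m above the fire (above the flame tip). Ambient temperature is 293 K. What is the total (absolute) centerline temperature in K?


Q^(2/3) = 161.61
z^(5/3) = 39.309
dT = 25 * 161.61 / 39.309 = 102.78 K
T = 293 + 102.78 = 395.78 K

395.78 K


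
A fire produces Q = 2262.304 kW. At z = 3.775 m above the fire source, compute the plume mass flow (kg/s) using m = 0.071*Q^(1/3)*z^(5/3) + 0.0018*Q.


Q^(1/3) = 13.128
z^(5/3) = 9.1523
First term = 0.071 * 13.128 * 9.1523 = 8.5304
Second term = 0.0018 * 2262.304 = 4.0721
m = 12.603 kg/s

12.603 kg/s


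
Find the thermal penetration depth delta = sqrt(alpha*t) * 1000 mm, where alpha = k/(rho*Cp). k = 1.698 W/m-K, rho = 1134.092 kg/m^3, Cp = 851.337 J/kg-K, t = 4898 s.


alpha = 1.698 / (1134.092 * 851.337) = 1.7587e-06 m^2/s
alpha * t = 0.0086140
delta = sqrt(0.0086140) * 1000 = 92.812 mm

92.812 mm
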